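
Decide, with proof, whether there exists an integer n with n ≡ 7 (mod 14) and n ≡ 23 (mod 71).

n = 875

Since 14 and 71 share no common factor, CRT says the pair of congruences has a solution (unique mod 994).
Any solution of the first congruence is n = 7 + 14t; substituting into the second, 14t ≡ 23 − 7 ≡ 16 (mod 71).
Since 14·66 = 924 = 13·71 + 1, the inverse of 14 mod 71 is 66.
Multiplying by 66: t ≡ 66·16 = 1056 ≡ 62 (mod 71).
Taking t = 62 gives n = 7 + 14·62 = 875.
Verify: 875 = 62·14 + 7 and 875 = 12·71 + 23. ✓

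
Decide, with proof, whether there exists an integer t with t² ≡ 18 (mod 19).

No such integer exists.

Computing t² mod 19 for t = 0, 1, …, 9 (enough, by the symmetry t ↦ 19 − t) gives 0, 1, 4, 9, 16, 6, 17, 11, 7, 5.
So the quadratic residues mod 19 are {0, 1, 4, 5, 6, 7, 9, 11, 16, 17}, and 18 is not among them.
Therefore t² ≡ 18 (mod 19) has no solution.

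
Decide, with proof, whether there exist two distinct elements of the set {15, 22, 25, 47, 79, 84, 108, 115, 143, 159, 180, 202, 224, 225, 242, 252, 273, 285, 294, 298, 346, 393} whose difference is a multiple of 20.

15 mod 20 = 15 and 115 mod 20 = 15, so 115 − 15 = 100 = 5·20.

15 and 115 are such a pair.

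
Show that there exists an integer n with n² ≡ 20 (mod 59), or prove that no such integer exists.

n = 16 works: 16² = 256, and 256 − 20 = 236 = 4·59.

n = 16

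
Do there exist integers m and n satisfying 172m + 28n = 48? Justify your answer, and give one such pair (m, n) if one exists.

Every value of 172m + 28n is a multiple of gcd(172, 28) = 4; since 4 ∣ 48, solutions exist.
Dividing through by 4 reduces the equation to 43m + 7n = 12.
Run the Euclidean algorithm on 43 and 7: 43 = 6·7 + 1, 7 = 7·1 + 0.
Back-substituting, 1 = 43 − 6·7; that is, 43·1 + 7·(-6) = 1.
Scaling by 12 gives the particular solution (m, n) = (12, -72).
The general solution is m = 12 + 7k, n = -72 − 43k; taking k = -1 gives the smaller pair m = 5, n = -29.
Check: 172·5 + 28·(-29) = 860 − 812 = 48. ✓

m = 5, n = -29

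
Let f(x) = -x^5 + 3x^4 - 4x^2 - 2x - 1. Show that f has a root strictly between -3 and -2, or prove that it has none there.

f(-3) = 455 and f(-2) = 67, both positive, so a sign-change argument is unavailable; we show f keeps this sign on the whole interval.
Substitute x = -2 − u, where 0 < u < 1 on the interval. Expanding, f(-2 − u) = u^5 + 13u^4 + 64u^3 + 148u^2 + 162u + 67.
The nonzero coefficients here are all positive, so for u > 0 every term is positive (or zero), and the constant term 67 is strictly positive.
Therefore f(x) > 0 throughout (-3, -2), and f has no zero there.

f has no root in that interval.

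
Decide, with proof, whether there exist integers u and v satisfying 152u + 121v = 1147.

u = 37, v = -37

Since gcd(152, 121) = 1, every integer is an integer combination of 152 and 121.
Dividing repeatedly: 152 = 1·121 + 31, 121 = 3·31 + 28, 31 = 1·28 + 3, 28 = 9·3 + 1, 3 = 3·1 + 0.
Working back up the chain: 1 = 28 − 9·3 = 28 − 9·(31 − 1·28) = −9·31 + 10·28 = −9·31 + 10·(121 − 3·31) = 10·121 − 39·31 = 10·121 − 39·(152 − 1·121) = −39·152 + 49·121. So 152·(-39) + 121·49 = 1.
Times 1147: 152·(-44733) + 121·56203 = 1147, so (-44733, 56203) solves it.
Shifting by a multiple of (121, −152) keeps it a solution: u = -44733 + 370·121 = 37, v = 56203 − 370·152 = -37.
Indeed 152·37 + 121·(-37) = 5624 − 4477 = 1147.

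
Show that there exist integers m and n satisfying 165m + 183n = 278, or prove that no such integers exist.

gcd(165, 183) = 3, so every integer of the form 165m + 183n is a multiple of 3.
But 278 = 3·92 + 2, so 3 ∤ 278.
Hence no integers m, n satisfy the equation.

No such integers exist.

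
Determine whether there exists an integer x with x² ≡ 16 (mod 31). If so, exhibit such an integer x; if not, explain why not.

x = 27

x = 27 works: 27² = 729, and 729 − 16 = 713 = 23·31.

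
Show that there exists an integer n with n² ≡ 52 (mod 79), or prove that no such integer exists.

n = 17 works: 17² = 289, and 289 − 52 = 237 = 3·79.

n = 17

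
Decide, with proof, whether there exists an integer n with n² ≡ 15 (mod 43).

n = 12

n = 12 works: 12² = 144, and 144 − 15 = 129 = 3·43.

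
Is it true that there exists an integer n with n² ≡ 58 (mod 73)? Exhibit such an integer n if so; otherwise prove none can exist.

73 is prime, so by Euler's criterion 58 is a square mod 73 iff 58^((73−1)/2) = 58^36 ≡ 1 (mod 73).
Squaring successively (mod 73): 58^2 = 3364 ≡ 6; 58^4 ≡ 6² = 36 ≡ 36; 58^8 ≡ 36² = 1296 ≡ 55; 58^16 ≡ 55² = 3025 ≡ 32; 58^32 ≡ 32² = 1024 ≡ 2.
Since 36 = 32 + 4, 58^36 ≡ 2 · 36; multiplying out mod 73: 2·36 = 72 ≡ 72. Thus 58^36 ≡ 72 ≡ −1 (mod 73).
The value −1 means 58 is a non-residue modulo 73, so n² ≡ 58 (mod 73) is impossible.

There is no such integer.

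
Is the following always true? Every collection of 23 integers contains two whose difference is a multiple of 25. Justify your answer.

Try 23 consecutive integers, 54, 55, …, 76. Their remainders mod 25 are 4, 5, 6, 7, 8, 9, 10, 11, 12, 13, 14, 15, 16, 17, 18, 19, 20, 21, 22, 23, 24, 0, 1 — pairwise different, as any 23 ≤ 25 consecutive integers have distinct residues.
The differences between them range over 1, …, 22, none of which is divisible by 25.

No, the set {54, 55, 56, 57, 58, 59, 60, 61, 62, 63, 64, 65, 66, 67, 68, 69, 70, 71, 72, 73, 74, 75, 76} is a counterexample.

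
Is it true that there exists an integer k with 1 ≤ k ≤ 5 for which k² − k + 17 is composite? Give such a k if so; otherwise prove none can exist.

The values for k = 1, 2, …, 5 are 17, 19, 23, 29, 37, and each of these is prime.
So no value in the range makes the expression composite.

No, no such integer k in that range exists.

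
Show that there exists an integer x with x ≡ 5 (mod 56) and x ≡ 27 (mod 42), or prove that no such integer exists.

Reduce both congruences modulo 14, which divides 56 and 42: they say x ≡ 5 (mod 14) and x ≡ 27 (mod 14).
These are incompatible: 5 − 27 = -22 is not divisible by 14.
Hence the system has no solution.

No, no such integer exists.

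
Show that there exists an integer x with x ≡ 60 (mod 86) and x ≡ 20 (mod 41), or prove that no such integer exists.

The moduli 86 and 41 are coprime, so by the Chinese Remainder Theorem a unique solution modulo 3526 exists.
Any solution of the first congruence is x = 60 + 86t; substituting into the second, 86t ≡ 20 − 60 ≡ 1 (mod 41).
86 ≡ 4 (mod 41), so this reads 4t ≡ 1 (mod 41). Invert 4 mod 41 by the Euclidean algorithm: 41 = 10·4 + 1, 4 = 4·1 + 0; back-substituting, 1 = 41 − 10·4. Hence 4·(-10) ≡ 1, so 4⁻¹ ≡ -10 ≡ 31 (mod 41).
Therefore t ≡ 31·1 = 31 (mod 41).
Taking t = 31 gives x = 60 + 86·31 = 2726.
Check: 2726 mod 86 = 60, 2726 mod 41 = 20. ✓

x = 2726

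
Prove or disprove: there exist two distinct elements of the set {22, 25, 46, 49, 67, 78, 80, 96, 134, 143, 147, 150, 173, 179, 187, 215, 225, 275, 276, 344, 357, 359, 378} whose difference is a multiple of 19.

Yes: 25 and 215.

Reduce each element mod 19: 22↦3, 25↦6, 46↦8, 49↦11, 67↦10, 78↦2, 80↦4, 96↦1, 134↦1, 143↦10, 147↦14, 150↦17, 173↦2, 179↦8, 187↦16, 215↦6, 225↦16, 275↦9, 276↦10, 344↦2, 357↦15, 359↦17, 378↦17. The residue 6 repeats (at 25 and 215), and 215 − 25 = 190 = 10·19.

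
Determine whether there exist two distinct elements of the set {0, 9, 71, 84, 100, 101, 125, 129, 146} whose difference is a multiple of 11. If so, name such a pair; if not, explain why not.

There is no such pair.

Residues mod 11: 0↦0, 9↦9, 71↦5, 84↦7, 100↦1, 101↦2, 125↦4, 129↦8, 146↦3.
These 9 residues are pairwise different, hence no difference of two elements is divisible by 11.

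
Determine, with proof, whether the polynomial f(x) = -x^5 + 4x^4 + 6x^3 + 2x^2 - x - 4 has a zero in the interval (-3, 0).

f(-3) = 422 and f(0) = -4, which have opposite signs.
f is continuous everywhere (it is a polynomial), in particular on [-3, 0].
By the Intermediate Value Theorem, f takes the value 0 somewhere in the open interval.

Yes, f has a root in the interval.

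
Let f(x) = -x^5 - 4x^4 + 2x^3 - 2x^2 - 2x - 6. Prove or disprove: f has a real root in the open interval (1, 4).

The endpoint values f(1) = -13 and f(4) = -1966 are both negative. Claim: f(x) < 0 for every x in (1, 4).
Shift to the endpoint 1: with x = 1 + u (0 < u < 3), one computes f(1 + u) = -u^5 - 9u^4 - 24u^3 - 30u^2 - 21u - 13.
The nonzero coefficients here are all negative, so for u > 0 every term is negative (or zero), and the constant term -13 is strictly negative.
Therefore f(x) < 0 throughout (1, 4), and f has no zero there.

No such root exists.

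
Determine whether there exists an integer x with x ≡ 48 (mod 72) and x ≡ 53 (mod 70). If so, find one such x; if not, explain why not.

Reduce both congruences modulo 2, which divides 72 and 70: they say x ≡ 48 (mod 2) and x ≡ 53 (mod 2).
However 48 ≡ 0 and 53 ≡ 1 (mod 2), and 0 ≠ 1.
Hence the system has no solution.

No such integer exists.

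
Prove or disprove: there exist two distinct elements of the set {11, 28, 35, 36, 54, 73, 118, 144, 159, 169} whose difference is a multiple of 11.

Residues mod 11: 11↦0, 28↦6, 35↦2, 36↦3, 54↦10, 73↦7, 118↦8, 144↦1, 159↦5, 169↦4.
No residue repeats among the 10 elements, so no pair has difference ≡ 0 (mod 11).

No such pair exists.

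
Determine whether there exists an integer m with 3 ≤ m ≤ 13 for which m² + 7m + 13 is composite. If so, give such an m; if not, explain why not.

At m = 8: 8² + 7·8 + 13 = 133 = 7·19, which is composite.

m = 8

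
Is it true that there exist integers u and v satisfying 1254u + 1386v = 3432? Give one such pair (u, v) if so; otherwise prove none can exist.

Since gcd(1254, 1386) = 66 and 3432 = 66·52, Bézout's identity guarantees a solution.
Dividing through by 66 reduces the equation to 19u + 21v = 52.
Run the Euclidean algorithm on 21 and 19: 21 = 1·19 + 2, 19 = 9·2 + 1, 2 = 2·1 + 0.
Working back up the chain: 1 = 19 − 9·2 = 19 − 9·(21 − 1·19) = −9·21 + 10·19. So 19·10 + 21·(-9) = 1.
Multiplying through by 52: u = 10·52 = 520, v = (-9)·52 = -468 is a solution.
Shifting by a multiple of (21, −19) keeps it a solution: u = 520 − 24·21 = 16, v = -468 + 24·19 = -12.
Check: 1254·16 + 1386·(-12) = 20064 − 16632 = 3432. ✓

u = 16, v = -12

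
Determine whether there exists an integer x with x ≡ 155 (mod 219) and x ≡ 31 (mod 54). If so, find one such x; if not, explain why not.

There is no such integer.

gcd(219, 54) = 3. If x ≡ 155 (mod 219) and x ≡ 31 (mod 54), then x ≡ 155 (mod 3) and x ≡ 31 (mod 3).
These are incompatible: 155 − 31 = 124 is not divisible by 3.
So no integer satisfies both congruences.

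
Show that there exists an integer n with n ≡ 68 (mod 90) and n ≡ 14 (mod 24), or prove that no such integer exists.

gcd(90, 24) = 6. A simultaneous solution exists iff 68 ≡ 14 (mod 6); here 68 mod 6 = 2 = 14 mod 6, so it does.
List candidates n ≡ 68 (mod 90): 68, 158. Modulo 24 these are 20, 14; 158 gives 14 as required.
Verify: 158 = 1·90 + 68 and 158 = 6·24 + 14. ✓

n = 158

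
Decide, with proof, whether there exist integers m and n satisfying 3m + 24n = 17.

Both 3 and 24 are divisible by gcd(3, 24) = 3, hence so is any combination 3m + 24n.
However 17 leaves remainder 2 on division by 3.
Therefore 3m + 24n = 17 has no solution in integers.

No, no such integers exist.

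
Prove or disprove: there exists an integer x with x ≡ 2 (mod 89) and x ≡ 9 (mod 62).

Since 89 and 62 share no common factor, CRT says the pair of congruences has a solution (unique mod 5518).
Any solution of the first congruence is x = 2 + 89t; substituting into the second, 89t ≡ 9 − 2 ≡ 7 (mod 62).
89 ≡ 27 (mod 62), so this reads 27t ≡ 7 (mod 62). To invert 27 modulo 62: 62 = 2·27 + 8, 27 = 3·8 + 3, 8 = 2·3 + 2, 3 = 1·2 + 1, 2 = 2·1 + 0, and unwinding, 1 = 3 − 1·2 = 3 − (8 − 2·3) = −8 + 3·3 = −8 + 3·(27 − 3·8) = 3·27 − 10·8 = 3·27 − 10·(62 − 2·27) = −10·62 + 23·27. Thus 27⁻¹ ≡ 23 (mod 62).
Therefore t ≡ 23·7 = 161 ≡ 37 (mod 62).
Taking t = 37 gives x = 2 + 89·37 = 3295.
Indeed 3295 ≡ 2 (mod 89) and 3295 ≡ 9 (mod 62).

x = 3295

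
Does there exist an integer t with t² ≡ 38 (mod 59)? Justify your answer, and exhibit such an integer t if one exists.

No such integer exists.

59 is prime, so by Euler's criterion 38 is a square mod 59 iff 38^((59−1)/2) = 38^29 ≡ 1 (mod 59).
Squaring successively (mod 59): 38^2 = 1444 ≡ 28; 38^4 ≡ 28² = 784 ≡ 17; 38^8 ≡ 17² = 289 ≡ 53; 38^16 ≡ 53² = 2809 ≡ 36.
Since 29 = 16 + 8 + 4 + 1, 38^29 ≡ 36 · 53 · 17 · 38; multiplying out mod 59: 36·53 = 1908 ≡ 20, then 20·17 = 340 ≡ 45, then 45·38 = 1710 ≡ 58. Thus 38^29 ≡ 58 ≡ −1 (mod 59).
The value −1 means 38 is a non-residue modulo 59, so t² ≡ 38 (mod 59) is impossible.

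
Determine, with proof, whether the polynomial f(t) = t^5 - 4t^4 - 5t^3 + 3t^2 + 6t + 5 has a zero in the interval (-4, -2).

f has no root in that interval.

The endpoint values f(-4) = -1699 and f(-2) = -51 are both negative. Claim: f(t) < 0 for every t in (-4, -2).
Shift to the endpoint -2: with t = -2 − u (0 < u < 2), one computes f(-2 − u) = -u^5 - 14u^4 - 67u^3 - 143u^2 - 142u - 51.
The nonzero coefficients here are all negative, so for u > 0 every term is negative (or zero), and the constant term -51 is strictly negative.
So f is strictly negative on (-4, -2); no root exists in the interval.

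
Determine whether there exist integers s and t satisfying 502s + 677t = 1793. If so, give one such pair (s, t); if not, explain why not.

s = 218, t = -159

Since gcd(502, 677) = 1, every integer is an integer combination of 502 and 677.
Euclidean algorithm: 677 = 1·502 + 175, 502 = 2·175 + 152, 175 = 1·152 + 23, 152 = 6·23 + 14, 23 = 1·14 + 9, 14 = 1·9 + 5, 9 = 1·5 + 4, 5 = 1·4 + 1, 4 = 4·1 + 0.
Unwinding: 1 = 5 − 1·4 = 5 − (9 − 1·5) = −9 + 2·5 = −9 + 2·(14 − 1·9) = 2·14 − 3·9 = 2·14 − 3·(23 − 1·14) = −3·23 + 5·14 = −3·23 + 5·(152 − 6·23) = 5·152 − 33·23 = 5·152 − 33·(175 − 1·152) = −33·175 + 38·152 = −33·175 + 38·(502 − 2·175) = 38·502 − 109·175 = 38·502 − 109·(677 − 1·502) = −109·677 + 147·502, i.e. 502·147 + 677·(-109) = 1.
Multiplying through by 1793: s = 147·1793 = 263571, t = (-109)·1793 = -195437 is a solution.
Subtracting 389·677 from s and adding 389·502 to t gives the tidier solution (218, -159).
Indeed 502·218 + 677·(-159) = 109436 − 107643 = 1793.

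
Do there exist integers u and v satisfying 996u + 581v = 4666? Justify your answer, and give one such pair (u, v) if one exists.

Both 996 and 581 are divisible by gcd(996, 581) = 83, hence so is any combination 996u + 581v.
But 4666 = 83·56 + 18, so 83 ∤ 4666.
Hence no integers u, v satisfy the equation.

There are no such integers.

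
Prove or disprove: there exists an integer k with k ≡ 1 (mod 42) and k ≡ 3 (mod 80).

gcd(42, 80) = 2. A simultaneous solution exists iff 1 ≡ 3 (mod 2); here 1 mod 2 = 1 = 3 mod 2, so it does.
Write k = 1 + 42t. Then 42t ≡ 3 − 1 ≡ 2 (mod 80); dividing through by 2 gives 21t ≡ 1 (mod 40).
Invert 21 mod 40 by the Euclidean algorithm: 40 = 1·21 + 19, 21 = 1·19 + 2, 19 = 9·2 + 1, 2 = 2·1 + 0; back-substituting, 1 = 19 − 9·2 = 19 − 9·(21 − 1·19) = −9·21 + 10·19 = −9·21 + 10·(40 − 1·21) = 10·40 − 19·21. Hence 21·(-19) ≡ 1, so 21⁻¹ ≡ -19 ≡ 21 (mod 40).
Therefore t ≡ 21·1 = 21 (mod 40).
Then k = 1 + 42·21 = 883.
Verify: 883 = 21·42 + 1 and 883 = 11·80 + 3. ✓

k = 883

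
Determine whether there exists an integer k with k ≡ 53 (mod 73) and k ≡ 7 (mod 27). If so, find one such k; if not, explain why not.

gcd(73, 27) = 1, so the Chinese Remainder Theorem guarantees exactly one residue class mod 1971 satisfying both.
Any solution of the first congruence is k = 53 + 73t; substituting into the second, 73t ≡ 7 − 53 ≡ 8 (mod 27).
73 ≡ 19 (mod 27), so this reads 19t ≡ 8 (mod 27). Invert 19 mod 27 by the Euclidean algorithm: 27 = 1·19 + 8, 19 = 2·8 + 3, 8 = 2·3 + 2, 3 = 1·2 + 1, 2 = 2·1 + 0; back-substituting, 1 = 3 − 1·2 = 3 − (8 − 2·3) = −8 + 3·3 = −8 + 3·(19 − 2·8) = 3·19 − 7·8 = 3·19 − 7·(27 − 1·19) = −7·27 + 10·19. Hence 19·10 ≡ 1, so 19⁻¹ ≡ 10 (mod 27).
Multiplying by 10: t ≡ 10·8 = 80 ≡ 26 (mod 27).
With t = 26: k = 53 + 73·26 = 1951.
Check: 1951 mod 73 = 53, 1951 mod 27 = 7. ✓

k = 1951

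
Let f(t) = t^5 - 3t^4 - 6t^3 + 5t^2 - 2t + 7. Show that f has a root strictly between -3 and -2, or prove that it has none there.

No.

f(-3) = -266 and f(-2) = -1, both negative, so a sign-change argument is unavailable; we show f keeps this sign on the whole interval.
Substitute t = -2 − u, where 0 < u < 1 on the interval. Expanding, f(-2 − u) = -u^5 - 13u^4 - 58u^3 - 111u^2 - 82u - 1.
The nonzero coefficients here are all negative, so for u > 0 every term is negative (or zero), and the constant term -1 is strictly negative.
Therefore f(t) < 0 throughout (-3, -2), and f has no zero there.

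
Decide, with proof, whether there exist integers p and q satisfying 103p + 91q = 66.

p = 51, q = -57

103 and 91 are coprime, so 103p + 91q ranges over all of ℤ.
Euclidean algorithm: 103 = 1·91 + 12, 91 = 7·12 + 7, 12 = 1·7 + 5, 7 = 1·5 + 2, 5 = 2·2 + 1, 2 = 2·1 + 0.
Unwinding: 1 = 5 − 2·2 = 5 − 2·(7 − 1·5) = −2·7 + 3·5 = −2·7 + 3·(12 − 1·7) = 3·12 − 5·7 = 3·12 − 5·(91 − 7·12) = −5·91 + 38·12 = −5·91 + 38·(103 − 1·91) = 38·103 − 43·91, i.e. 103·38 + 91·(-43) = 1.
Times 66: 103·2508 + 91·(-2838) = 66, so (2508, -2838) solves it.
Subtracting 27·91 from p and adding 27·103 to q gives the tidier solution (51, -57).
Check: 103·51 + 91·(-57) = 5253 − 5187 = 66. ✓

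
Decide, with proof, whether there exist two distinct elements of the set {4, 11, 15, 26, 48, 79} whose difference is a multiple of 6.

There is no such pair.

Reduce each element modulo 6: 4↦4, 11↦5, 15↦3, 26↦2, 48↦0, 79↦1.
All 6 residues are distinct, so no two elements differ by a multiple of 6.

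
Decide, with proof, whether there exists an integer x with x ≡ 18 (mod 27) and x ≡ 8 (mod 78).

gcd(27, 78) = 3. If x ≡ 18 (mod 27) and x ≡ 8 (mod 78), then x ≡ 18 (mod 3) and x ≡ 8 (mod 3).
However 18 ≡ 0 and 8 ≡ 2 (mod 3), and 0 ≠ 2.
Hence the system has no solution.

There is no such integer.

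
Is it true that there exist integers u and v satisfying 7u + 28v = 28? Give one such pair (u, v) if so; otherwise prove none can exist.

u = 0, v = 1

Since gcd(7, 28) = 7 and 28 = 7·4, Bézout's identity guarantees a solution.
Dividing through by 7 reduces the equation to 1u + 4v = 4.
With a unit coefficient on u, (u, v) = (4, 0) is an immediate solution.
Subtracting 1·4 from u and adding 1·1 to v gives the tidier solution (0, 1).
Check: 7·0 + 28·1 = 0 + 28 = 28. ✓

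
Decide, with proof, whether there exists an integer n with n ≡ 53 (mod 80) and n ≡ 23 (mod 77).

n = 5413

gcd(80, 77) = 1, so the Chinese Remainder Theorem guarantees exactly one residue class mod 6160 satisfying both.
Write n = 53 + 80t and require 53 + 80t ≡ 23 (mod 77), i.e. 80t ≡ 47 (mod 77).
80 ≡ 3 (mod 77), so this reads 3t ≡ 47 (mod 77). Invert 3 mod 77 by the Euclidean algorithm: 77 = 25·3 + 2, 3 = 1·2 + 1, 2 = 2·1 + 0; back-substituting, 1 = 3 − 1·2 = 3 − (77 − 25·3) = −77 + 26·3. Hence 3·26 ≡ 1, so 3⁻¹ ≡ 26 (mod 77).
Therefore t ≡ 26·47 = 1222 ≡ 67 (mod 77).
With t = 67: n = 53 + 80·67 = 5413.
Indeed 5413 ≡ 53 (mod 80) and 5413 ≡ 23 (mod 77).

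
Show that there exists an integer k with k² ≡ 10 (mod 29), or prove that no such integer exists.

29 is prime, so by Euler's criterion 10 is a square mod 29 iff 10^((29−1)/2) = 10^14 ≡ 1 (mod 29).
Squaring successively (mod 29): 10^2 = 100 ≡ 13; 10^4 ≡ 13² = 169 ≡ 24; 10^8 ≡ 24² = 576 ≡ 25.
Since 14 = 8 + 4 + 2, 10^14 ≡ 25 · 24 · 13; multiplying out mod 29: 25·24 = 600 ≡ 20, then 20·13 = 260 ≡ 28. Thus 10^14 ≡ 28 ≡ −1 (mod 29).
By Euler's criterion 10 is a quadratic non-residue mod 29: no k satisfies k² ≡ 10 (mod 29).

No, no such integer exists.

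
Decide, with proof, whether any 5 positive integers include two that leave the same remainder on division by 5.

No; for instance {13, 14, 15, 16, 17} is a counterexample.

Try 5 consecutive integers, 13, 14, …, 17. Their remainders mod 5 are 3, 4, 0, 1, 2 — pairwise different, as any 5 ≤ 5 consecutive integers have distinct residues.
So no two of them leave the same remainder on division by 5; the claim fails for this set.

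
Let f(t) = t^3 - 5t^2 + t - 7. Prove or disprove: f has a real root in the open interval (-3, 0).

No such root exists.

The endpoint values f(-3) = -82 and f(0) = -7 are both negative. Claim: f(t) < 0 for every t in (-3, 0).
Substitute t = −u, where 0 < u < 3 on the interval. Expanding, f(−u) = -u^3 - 5u^2 - u - 7.
All 4 nonzero coefficients of this polynomial in u are negative; hence for u > 0 the value is a sum of negative terms (the constant -7 among them).
Therefore f(t) < 0 throughout (-3, 0), and f has no zero there.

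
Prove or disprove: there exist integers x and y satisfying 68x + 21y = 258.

Since gcd(68, 21) = 1, every integer is an integer combination of 68 and 21.
Run the Euclidean algorithm on 68 and 21: 68 = 3·21 + 5, 21 = 4·5 + 1, 5 = 5·1 + 0.
Back-substituting, 1 = 21 − 4·5 = 21 − 4·(68 − 3·21) = −4·68 + 13·21; that is, 68·(-4) + 21·13 = 1.
Times 258: 68·(-1032) + 21·3354 = 258, so (-1032, 3354) solves it.
The general solution is x = -1032 + 21k, y = 3354 − 68k; taking k = 50 gives the smaller pair x = 18, y = -46.
Indeed 68·18 + 21·(-46) = 1224 − 966 = 258.

x = 18, y = -46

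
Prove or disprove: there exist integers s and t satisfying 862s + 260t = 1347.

There are no such integers.

Both 862 and 260 are divisible by gcd(862, 260) = 2, hence so is any combination 862s + 260t.
However 1347 leaves remainder 1 on division by 2.
So the equation is unsolvable over ℤ.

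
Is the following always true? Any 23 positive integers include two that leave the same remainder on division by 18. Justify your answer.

Each integer lies in one of the 18 residue classes modulo 18.
Placing 23 integers into 18 classes, some class receives at least two — say a and b.
That is, a and b leave the same remainder on division by 18, as claimed.

Yes.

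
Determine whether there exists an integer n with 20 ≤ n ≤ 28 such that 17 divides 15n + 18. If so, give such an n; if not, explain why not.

At n = 26 we get 15·26 + 18 = 408, and 408 = 17·24.

n = 26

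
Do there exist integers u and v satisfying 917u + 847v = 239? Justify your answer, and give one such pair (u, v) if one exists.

No, no such integers exist.

Both 917 and 847 are divisible by gcd(917, 847) = 7, hence so is any combination 917u + 847v.
However 239 leaves remainder 1 on division by 7.
Therefore 917u + 847v = 239 has no solution in integers.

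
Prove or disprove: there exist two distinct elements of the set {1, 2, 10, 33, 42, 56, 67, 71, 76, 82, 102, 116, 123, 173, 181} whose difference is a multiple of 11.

Both 1 and 56 leave remainder 1 on division by 11; their difference 55 = 5·11 is a multiple of 11.

1 and 56 are such a pair.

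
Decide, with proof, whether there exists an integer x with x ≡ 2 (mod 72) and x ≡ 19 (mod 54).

No such integer exists.

Both moduli are multiples of 18 = gcd(72, 54), so any solution would satisfy x ≡ 2 and x ≡ 19 modulo 18 simultaneously.
However 2 ≡ 2 and 19 ≡ 1 (mod 18), and 2 ≠ 1.
Therefore no such x exists.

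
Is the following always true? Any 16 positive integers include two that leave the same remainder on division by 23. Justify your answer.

No, the set {56, 57, 58, 59, 60, 61, 62, 63, 64, 65, 66, 67, 68, 69, 70, 71} is a counterexample.

Take the 16 consecutive integers 56, 57, …, 71: their residues mod 23 are all distinct because 16 ≤ 23.
So no two of them leave the same remainder on division by 23; the claim fails for this set.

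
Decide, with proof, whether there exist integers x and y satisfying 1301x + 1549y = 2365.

1301 and 1549 are coprime, so 1301x + 1549y ranges over all of ℤ.
Euclidean algorithm: 1549 = 1·1301 + 248, 1301 = 5·248 + 61, 248 = 4·61 + 4, 61 = 15·4 + 1, 4 = 4·1 + 0.
Working back up the chain: 1 = 61 − 15·4 = 61 − 15·(248 − 4·61) = −15·248 + 61·61 = −15·248 + 61·(1301 − 5·248) = 61·1301 − 320·248 = 61·1301 − 320·(1549 − 1·1301) = −320·1549 + 381·1301. So 1301·381 + 1549·(-320) = 1.
Multiplying through by 2365: x = 381·2365 = 901065, y = (-320)·2365 = -756800 is a solution.
Shifting by a multiple of (1549, −1301) keeps it a solution: x = 901065 − 581·1549 = 1096, y = -756800 + 581·1301 = -919.
Indeed 1301·1096 + 1549·(-919) = 1425896 − 1423531 = 2365.

x = 1096, y = -919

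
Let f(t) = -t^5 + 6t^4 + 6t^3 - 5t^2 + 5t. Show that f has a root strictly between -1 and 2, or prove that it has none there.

Such a root exists.

f(-1) = -9 and f(2) = 102, which have opposite signs.
f is continuous everywhere (it is a polynomial), in particular on [-1, 2].
By the Intermediate Value Theorem, f takes the value 0 somewhere in the open interval.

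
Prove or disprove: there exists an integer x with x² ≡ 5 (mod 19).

x = 9

Take x = 9. Then 9² = 81 = 4·19 + 5, so 9² ≡ 5 (mod 19).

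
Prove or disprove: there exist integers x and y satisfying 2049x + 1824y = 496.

No such integers exist.

gcd(2049, 1824) = 3, so every integer of the form 2049x + 1824y is a multiple of 3.
But 496 is not a multiple of 3 (it leaves remainder 1).
So the equation is unsolvable over ℤ.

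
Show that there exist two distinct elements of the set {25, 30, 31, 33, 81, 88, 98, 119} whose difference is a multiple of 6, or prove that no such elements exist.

The pair (25, 31) works.

Reduce each element mod 6: 25↦1, 30↦0, 31↦1, 33↦3, 81↦3, 88↦4, 98↦2, 119↦5. The residue 1 repeats (at 25 and 31), and 31 − 25 = 6 = 1·6.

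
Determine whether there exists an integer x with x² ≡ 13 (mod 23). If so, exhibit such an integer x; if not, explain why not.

x = 6

x = 6 works: 6² = 36, and 36 − 13 = 23 = 1·23.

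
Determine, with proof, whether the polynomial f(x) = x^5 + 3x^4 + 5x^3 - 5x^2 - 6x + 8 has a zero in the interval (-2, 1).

Such a root exists.

f(-2) = -24 and f(1) = 6, which have opposite signs.
As a polynomial, f is continuous on every closed interval.
By the Intermediate Value Theorem, f takes the value 0 somewhere in the open interval.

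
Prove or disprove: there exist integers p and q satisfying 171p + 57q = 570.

gcd(171, 57) = 57, and 57 divides 570, so integer solutions exist.
Dividing through by 57 reduces the equation to 3p + 1q = 10.
With a unit coefficient on q, (p, q) = (0, 10) is an immediate solution.
Check: 171·0 + 57·10 = 0 + 570 = 570. ✓

p = 0, q = 10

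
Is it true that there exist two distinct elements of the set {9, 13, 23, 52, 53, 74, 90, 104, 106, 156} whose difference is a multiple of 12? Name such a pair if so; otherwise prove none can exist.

Reduce each element modulo 12: 9↦9, 13↦1, 23↦11, 52↦4, 53↦5, 74↦2, 90↦6, 104↦8, 106↦10, 156↦0.
These 10 residues are pairwise different, hence no difference of two elements is divisible by 12.

No, no such pair exists.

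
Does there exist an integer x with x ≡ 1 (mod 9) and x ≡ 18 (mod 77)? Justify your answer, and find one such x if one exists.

The moduli 9 and 77 are coprime, so by the Chinese Remainder Theorem a unique solution modulo 693 exists.
Any solution of the first congruence is x = 1 + 9t; substituting into the second, 9t ≡ 18 − 1 ≡ 17 (mod 77).
Note 9·60 = 540 ≡ 1 (mod 77) (as 540 − 1 = 7·77), so 9⁻¹ ≡ 60.
Therefore t ≡ 60·17 = 1020 ≡ 19 (mod 77).
Taking t = 19 gives x = 1 + 9·19 = 172.
Check: 172 mod 9 = 1, 172 mod 77 = 18. ✓

x = 172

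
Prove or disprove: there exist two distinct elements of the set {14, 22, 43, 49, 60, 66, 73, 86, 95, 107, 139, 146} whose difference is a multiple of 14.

Residues mod 14: 14↦0, 22↦8, 43↦1, 49↦7, 60↦4, 66↦10, 73↦3, 86↦2, 95↦11, 107↦9, 139↦13, 146↦6.
All 12 residues are distinct, so no two elements differ by a multiple of 14.

No such pair exists.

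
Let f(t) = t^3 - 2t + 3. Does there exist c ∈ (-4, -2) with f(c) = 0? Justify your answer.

f(-4) = -53 and f(-2) = -1, both negative, so a sign-change argument is unavailable; we show f keeps this sign on the whole interval.
Substitute t = -2 − u, where 0 < u < 2 on the interval. Expanding, f(-2 − u) = -u^3 - 6u^2 - 10u - 1.
All 4 nonzero coefficients of this polynomial in u are negative; hence for u > 0 the value is a sum of negative terms (the constant -1 among them).
So f is strictly negative on (-4, -2); no root exists in the interval.

f has no root in that interval.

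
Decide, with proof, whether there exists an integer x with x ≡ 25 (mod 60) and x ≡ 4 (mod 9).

gcd(60, 9) = 3. A simultaneous solution exists iff 25 ≡ 4 (mod 3); here 25 mod 3 = 1 = 4 mod 3, so it does.
The integers ≡ 25 (mod 60) are 25, 85, …; their remainders mod 9 are 7, 4, so x = 85 is the first that is ≡ 4 (mod 9).
Verify: 85 = 1·60 + 25 and 85 = 9·9 + 4. ✓

x = 85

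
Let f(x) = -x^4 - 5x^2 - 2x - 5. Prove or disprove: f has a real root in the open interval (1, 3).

No such root exists.

f(1) = -13 and f(3) = -137, both negative, so a sign-change argument is unavailable; we show f keeps this sign on the whole interval.
Shift to the endpoint 1: with x = 1 + u (0 < u < 2), one computes f(1 + u) = -u^4 - 4u^3 - 11u^2 - 16u - 13.
All 5 nonzero coefficients of this polynomial in u are negative; hence for u > 0 the value is a sum of negative terms (the constant -13 among them).
So f is strictly negative on (1, 3); no root exists in the interval.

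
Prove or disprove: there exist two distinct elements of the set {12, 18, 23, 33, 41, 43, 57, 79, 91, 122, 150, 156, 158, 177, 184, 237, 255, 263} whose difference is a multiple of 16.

Reduce each element mod 16: 12↦12, 18↦2, 23↦7, 33↦1, 41↦9, 43↦11, 57↦9, 79↦15, 91↦11, 122↦10, 150↦6, 156↦12, 158↦14, 177↦1, 184↦8, 237↦13, 255↦15, 263↦7. The residue 12 repeats (at 12 and 156), and 156 − 12 = 144 = 9·16.

The pair (12, 156) works.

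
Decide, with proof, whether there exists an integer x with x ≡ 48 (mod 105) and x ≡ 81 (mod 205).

There is no such integer.

Reduce both congruences modulo 5, which divides 105 and 205: they say x ≡ 48 (mod 5) and x ≡ 81 (mod 5).
However 48 ≡ 3 and 81 ≡ 1 (mod 5), and 3 ≠ 1.
So no integer satisfies both congruences.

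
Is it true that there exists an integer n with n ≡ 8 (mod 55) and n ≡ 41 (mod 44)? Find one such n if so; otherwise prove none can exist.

The moduli are not coprime: gcd(55, 44) = 11. Compatibility requires 11 ∣ (41 − 8) = 33, which holds, so solutions exist.
Step through n = 8, 8 + 55, 8 + 2·55, …: the values 8, 63, 118, 173 reduce mod 44 to 8, 19, 30, 41. The value 173 hits 41.
Indeed 173 ≡ 8 (mod 55) and 173 ≡ 41 (mod 44).

n = 173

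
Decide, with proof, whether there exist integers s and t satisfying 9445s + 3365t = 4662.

There are no such integers.

gcd(9445, 3365) = 5, so every integer of the form 9445s + 3365t is a multiple of 5.
But 4662 = 5·932 + 2, so 5 ∤ 4662.
Therefore 9445s + 3365t = 4662 has no solution in integers.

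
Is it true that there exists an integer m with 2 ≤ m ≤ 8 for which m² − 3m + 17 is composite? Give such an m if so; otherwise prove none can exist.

At m = 7: 7² − 3·7 + 17 = 45 = 3·15, which is composite.

m = 7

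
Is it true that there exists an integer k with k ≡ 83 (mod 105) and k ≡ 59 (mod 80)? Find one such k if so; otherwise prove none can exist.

Both moduli are multiples of 5 = gcd(105, 80), so any solution would satisfy k ≡ 83 and k ≡ 59 modulo 5 simultaneously.
However 83 ≡ 3 and 59 ≡ 4 (mod 5), and 3 ≠ 4.
Therefore no such k exists.

No, no such integer exists.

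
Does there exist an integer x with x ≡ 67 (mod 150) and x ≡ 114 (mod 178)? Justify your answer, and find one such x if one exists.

gcd(150, 178) = 2. If x ≡ 67 (mod 150) and x ≡ 114 (mod 178), then x ≡ 67 (mod 2) and x ≡ 114 (mod 2).
But 67 mod 2 = 1 while 114 mod 2 = 0, a contradiction.
Hence the system has no solution.

No such integer exists.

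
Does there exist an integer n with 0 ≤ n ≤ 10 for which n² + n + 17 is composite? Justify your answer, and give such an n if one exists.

The values for n = 0, 1, …, 10 are 17, 19, 23, 29, 37, 47, 59, 73, 89, 107, 127, and each of these is prime.
So no value in the range makes the expression composite.

There is no such integer n in that range.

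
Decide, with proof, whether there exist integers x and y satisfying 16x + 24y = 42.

Both 16 and 24 are divisible by gcd(16, 24) = 8, hence so is any combination 16x + 24y.
But 42 is not a multiple of 8 (it leaves remainder 2).
So the equation is unsolvable over ℤ.

No, no such integers exist.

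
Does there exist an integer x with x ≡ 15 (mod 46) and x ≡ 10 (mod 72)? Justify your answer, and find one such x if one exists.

Both moduli are multiples of 2 = gcd(46, 72), so any solution would satisfy x ≡ 15 and x ≡ 10 modulo 2 simultaneously.
However 15 ≡ 1 and 10 ≡ 0 (mod 2), and 1 ≠ 0.
So no integer satisfies both congruences.

There is no such integer.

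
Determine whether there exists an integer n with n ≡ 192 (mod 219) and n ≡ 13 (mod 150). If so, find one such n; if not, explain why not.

There is no such integer.

Reduce both congruences modulo 3, which divides 219 and 150: they say n ≡ 192 (mod 3) and n ≡ 13 (mod 3).
However 192 ≡ 0 and 13 ≡ 1 (mod 3), and 0 ≠ 1.
Hence the system has no solution.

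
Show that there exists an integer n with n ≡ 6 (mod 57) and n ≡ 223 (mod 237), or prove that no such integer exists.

No, no such integer exists.

Reduce both congruences modulo 3, which divides 57 and 237: they say n ≡ 6 (mod 3) and n ≡ 223 (mod 3).
However 6 ≡ 0 and 223 ≡ 1 (mod 3), and 0 ≠ 1.
Therefore no such n exists.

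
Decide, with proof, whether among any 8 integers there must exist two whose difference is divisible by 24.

No, the set {50, 51, 52, 53, 54, 55, 56, 57} is a counterexample.

Take the 8 consecutive integers 50, 51, …, 57: their residues mod 24 are all distinct because 8 ≤ 24.
The differences between them range over 1, …, 7, none of which is divisible by 24.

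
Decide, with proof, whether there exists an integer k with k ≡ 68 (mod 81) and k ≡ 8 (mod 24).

k = 392

Here gcd(81, 24) = 3, and both 68 and 8 leave remainder 2 mod 3, so the system is consistent.
The integers ≡ 68 (mod 81) are 68, 149, 230, 311, 392, …; their remainders mod 24 are 20, 5, 14, 23, 8, so k = 392 is the first that is ≡ 8 (mod 24).
Indeed 392 ≡ 68 (mod 81) and 392 ≡ 8 (mod 24).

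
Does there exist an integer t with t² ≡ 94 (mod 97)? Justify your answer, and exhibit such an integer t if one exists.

t = 71

Take t = 71. Then 71² = 5041 = 51·97 + 94, so 71² ≡ 94 (mod 97).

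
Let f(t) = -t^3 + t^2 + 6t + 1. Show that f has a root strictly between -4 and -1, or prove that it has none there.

Such a root exists.

f(-4) = 57 and f(-1) = -3, which have opposite signs.
f is continuous everywhere (it is a polynomial), in particular on [-4, -1].
By the Intermediate Value Theorem f must vanish at some point of (-4, -1).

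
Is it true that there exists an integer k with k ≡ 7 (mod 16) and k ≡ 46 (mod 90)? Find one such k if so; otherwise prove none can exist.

Reduce both congruences modulo 2, which divides 16 and 90: they say k ≡ 7 (mod 2) and k ≡ 46 (mod 2).
These are incompatible: 7 − 46 = -39 is not divisible by 2.
So no integer satisfies both congruences.

There is no such integer.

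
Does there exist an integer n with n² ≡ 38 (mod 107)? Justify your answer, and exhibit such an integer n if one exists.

Apply Euler's criterion with the prime 107: 38 is a quadratic residue iff 38^53 ≡ 1 (mod 107), and a non-residue iff it is ≡ −1.
Squaring successively (mod 107): 38^2 = 1444 ≡ 53; 38^4 ≡ 53² = 2809 ≡ 27; 38^8 ≡ 27² = 729 ≡ 87; 38^16 ≡ 87² = 7569 ≡ 79; 38^32 ≡ 79² = 6241 ≡ 35.
Since 53 = 32 + 16 + 4 + 1, 38^53 ≡ 35 · 79 · 27 · 38; multiplying out mod 107: 35·79 = 2765 ≡ 90, then 90·27 = 2430 ≡ 76, then 76·38 = 2888 ≡ 106. Thus 38^53 ≡ 106 ≡ −1 (mod 107).
The value −1 means 38 is a non-residue modulo 107, so n² ≡ 38 (mod 107) is impossible.

No such integer exists.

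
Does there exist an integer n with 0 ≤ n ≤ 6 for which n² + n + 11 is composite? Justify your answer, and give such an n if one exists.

The values for n = 0, 1, …, 6 are 11, 13, 17, 23, 31, 41, 53, and each of these is prime.
So no value in the range makes the expression composite.

There is no such integer n in that range.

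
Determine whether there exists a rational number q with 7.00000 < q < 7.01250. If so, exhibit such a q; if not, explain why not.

q = 568/81

Multiplying by 81: 81·7.00000 = 567.00000 and 81·7.01250 = 568.01250, so the integer 568 lies strictly between them.
Hence 568/81 is a rational number with 7.00000 < 568/81 < 7.01250.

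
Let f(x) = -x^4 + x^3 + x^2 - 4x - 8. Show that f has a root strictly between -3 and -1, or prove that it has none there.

f(-3) = -95 and f(-1) = -5, both negative, so a sign-change argument is unavailable; we show f keeps this sign on the whole interval.
Shift to the endpoint -1: with x = -1 − u (0 < u < 2), one computes f(-1 − u) = -u^4 - 5u^3 - 8u^2 - u - 5.
All 5 nonzero coefficients of this polynomial in u are negative; hence for u > 0 the value is a sum of negative terms (the constant -5 among them).
So f is strictly negative on (-3, -1); no root exists in the interval.

No.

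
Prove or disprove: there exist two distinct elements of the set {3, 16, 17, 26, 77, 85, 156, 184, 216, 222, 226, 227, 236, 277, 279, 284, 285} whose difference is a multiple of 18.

Reduce each element modulo 18: 3↦3, 16↦16, 17↦17, 26↦8, 77↦5, 85↦13, 156↦12, 184↦4, 216↦0, 222↦6, 226↦10, 227↦11, 236↦2, 277↦7, 279↦9, 284↦14, 285↦15.
All 17 residues are distinct, so no two elements differ by a multiple of 18.

There is no such pair.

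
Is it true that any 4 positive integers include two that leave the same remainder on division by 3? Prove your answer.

Each integer lies in one of the 3 residue classes modulo 3.
Since 4 > 3, two of the 4 integers must share a residue class by the pigeonhole principle; call them a and b.
So a and b have equal remainders mod 3, which is exactly what was to be shown.

Yes, this is always true.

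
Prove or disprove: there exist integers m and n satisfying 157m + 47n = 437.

m = 42, n = -131

Since gcd(157, 47) = 1, every integer is an integer combination of 157 and 47.
Euclidean algorithm: 157 = 3·47 + 16, 47 = 2·16 + 15, 16 = 1·15 + 1, 15 = 15·1 + 0.
Back-substituting, 1 = 16 − 1·15 = 16 − (47 − 2·16) = −47 + 3·16 = −47 + 3·(157 − 3·47) = 3·157 − 10·47; that is, 157·3 + 47·(-10) = 1.
Times 437: 157·1311 + 47·(-4370) = 437, so (1311, -4370) solves it.
The general solution is m = 1311 + 47k, n = -4370 − 157k; taking k = -27 gives the smaller pair m = 42, n = -131.
Check: 157·42 + 47·(-131) = 6594 − 6157 = 437. ✓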